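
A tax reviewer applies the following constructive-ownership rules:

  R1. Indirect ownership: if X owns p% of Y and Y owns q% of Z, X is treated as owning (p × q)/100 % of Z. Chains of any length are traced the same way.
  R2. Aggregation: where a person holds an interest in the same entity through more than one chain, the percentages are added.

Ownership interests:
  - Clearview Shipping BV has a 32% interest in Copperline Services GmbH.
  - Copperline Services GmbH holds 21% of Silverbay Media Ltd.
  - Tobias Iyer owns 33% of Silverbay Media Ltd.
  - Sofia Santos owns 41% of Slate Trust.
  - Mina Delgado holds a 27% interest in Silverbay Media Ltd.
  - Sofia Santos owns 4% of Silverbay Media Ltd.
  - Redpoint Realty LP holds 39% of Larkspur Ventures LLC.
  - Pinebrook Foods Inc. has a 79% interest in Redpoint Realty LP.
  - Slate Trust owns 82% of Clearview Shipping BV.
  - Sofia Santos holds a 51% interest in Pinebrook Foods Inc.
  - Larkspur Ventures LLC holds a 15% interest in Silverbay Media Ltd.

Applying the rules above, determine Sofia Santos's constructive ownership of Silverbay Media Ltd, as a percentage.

Chain via Pinebrook Foods Inc. → Redpoint Realty LP → Larkspur Ventures LLC (R1): 51% × 79% × 39% × 15% = 2.356965% of Silverbay Media Ltd.
Chain via Slate Trust → Clearview Shipping BV → Copperline Services GmbH (R1): 41% × 82% × 32% × 21% = 2.259264% of Silverbay Media Ltd.
Direct interest in Silverbay Media Ltd: 4%.
Aggregating (R2): 2.356965% + 2.259264% + 4% = 8.616229%.

8.616229%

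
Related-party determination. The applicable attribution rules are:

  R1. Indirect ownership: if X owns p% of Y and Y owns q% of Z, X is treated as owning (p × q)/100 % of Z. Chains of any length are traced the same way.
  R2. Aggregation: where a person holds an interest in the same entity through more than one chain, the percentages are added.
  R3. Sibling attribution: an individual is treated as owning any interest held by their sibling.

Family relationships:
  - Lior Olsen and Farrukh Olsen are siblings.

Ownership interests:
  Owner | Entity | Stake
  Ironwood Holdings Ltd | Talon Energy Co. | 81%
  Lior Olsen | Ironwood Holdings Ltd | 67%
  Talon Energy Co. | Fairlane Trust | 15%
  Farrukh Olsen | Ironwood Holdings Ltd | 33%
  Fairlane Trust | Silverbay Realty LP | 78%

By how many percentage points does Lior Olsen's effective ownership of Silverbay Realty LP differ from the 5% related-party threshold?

4.477

By sibling attribution (R3), Lior Olsen is treated as also owning Farrukh Olsen's interest in Ironwood Holdings Ltd, giving 67% + 33% = 100%.
Chain via Ironwood Holdings Ltd → Talon Energy Co. → Fairlane Trust (R1): 100% × 81% × 15% × 78% = 9.477% of Silverbay Realty LP.
9.477% exceeds the 5% threshold by 4.477 percentage points.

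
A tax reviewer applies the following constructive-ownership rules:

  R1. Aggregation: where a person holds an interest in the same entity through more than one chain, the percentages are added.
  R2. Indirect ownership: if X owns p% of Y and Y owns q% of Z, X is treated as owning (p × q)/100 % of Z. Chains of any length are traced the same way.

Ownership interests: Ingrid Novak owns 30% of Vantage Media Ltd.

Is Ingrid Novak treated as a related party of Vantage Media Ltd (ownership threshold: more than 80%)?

Direct interest in Vantage Media Ltd: 30%.
30% does not exceed the 80% threshold, so Ingrid is not a related party to Vantage Media Ltd.

No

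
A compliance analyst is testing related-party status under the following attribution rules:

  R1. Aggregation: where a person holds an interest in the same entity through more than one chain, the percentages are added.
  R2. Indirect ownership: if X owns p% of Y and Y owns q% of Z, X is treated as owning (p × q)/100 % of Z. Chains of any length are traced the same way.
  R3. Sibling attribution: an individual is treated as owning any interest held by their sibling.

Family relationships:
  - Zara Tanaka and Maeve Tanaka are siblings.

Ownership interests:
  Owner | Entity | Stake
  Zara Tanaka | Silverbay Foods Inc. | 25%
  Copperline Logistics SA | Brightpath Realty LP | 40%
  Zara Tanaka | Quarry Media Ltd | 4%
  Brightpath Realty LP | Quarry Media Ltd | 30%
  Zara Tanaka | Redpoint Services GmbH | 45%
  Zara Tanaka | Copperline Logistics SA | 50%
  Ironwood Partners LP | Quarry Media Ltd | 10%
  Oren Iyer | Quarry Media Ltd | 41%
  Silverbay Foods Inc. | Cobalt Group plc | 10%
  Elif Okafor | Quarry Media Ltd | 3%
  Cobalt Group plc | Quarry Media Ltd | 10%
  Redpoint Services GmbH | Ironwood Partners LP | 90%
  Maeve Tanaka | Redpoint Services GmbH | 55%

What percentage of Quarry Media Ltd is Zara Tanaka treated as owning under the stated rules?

19.25%

By sibling attribution (R3), Zara Tanaka is treated as also owning Maeve Tanaka's interest in Redpoint Services GmbH, giving 45% + 55% = 100%.
Chain via Copperline Logistics SA → Brightpath Realty LP (R2): 50% × 40% × 30% = 6% of Quarry Media Ltd.
Chain via Redpoint Services GmbH → Ironwood Partners LP (R2): 100% × 90% × 10% = 9% of Quarry Media Ltd.
Chain via Silverbay Foods Inc. → Cobalt Group plc (R2): 25% × 10% × 10% = 0.25% of Quarry Media Ltd.
Direct interest in Quarry Media Ltd: 4%.
Aggregating (R1): 6% + 9% + 0.25% + 4% = 19.25%.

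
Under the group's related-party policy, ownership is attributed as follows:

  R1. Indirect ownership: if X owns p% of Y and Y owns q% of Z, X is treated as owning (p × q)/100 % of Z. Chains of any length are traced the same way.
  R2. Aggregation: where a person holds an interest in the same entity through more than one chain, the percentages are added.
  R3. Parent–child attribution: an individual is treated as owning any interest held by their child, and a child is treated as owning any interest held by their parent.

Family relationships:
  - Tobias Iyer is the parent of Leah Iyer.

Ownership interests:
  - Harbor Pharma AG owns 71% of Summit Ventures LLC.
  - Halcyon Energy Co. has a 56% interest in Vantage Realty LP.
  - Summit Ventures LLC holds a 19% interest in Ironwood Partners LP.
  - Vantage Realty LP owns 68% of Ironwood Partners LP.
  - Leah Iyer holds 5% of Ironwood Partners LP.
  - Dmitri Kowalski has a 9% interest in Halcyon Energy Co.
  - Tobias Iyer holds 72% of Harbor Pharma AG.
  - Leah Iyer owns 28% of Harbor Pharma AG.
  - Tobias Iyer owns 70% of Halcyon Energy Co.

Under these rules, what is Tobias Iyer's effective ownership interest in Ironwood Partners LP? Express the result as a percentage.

45.146%

By parent–child attribution (R3), Tobias Iyer is treated as also owning Leah Iyer's interest in Harbor Pharma AG, giving 72% + 28% = 100%.
By parent–child attribution (R3), Tobias Iyer is treated as owning Leah Iyer's 5% interest in Ironwood Partners LP.
Chain via Halcyon Energy Co. → Vantage Realty LP (R1): 70% × 56% × 68% = 26.656% of Ironwood Partners LP.
Chain via Harbor Pharma AG → Summit Ventures LLC (R1): 100% × 71% × 19% = 13.49% of Ironwood Partners LP.
Direct interest in Ironwood Partners LP: 5%.
Aggregating (R2): 26.656% + 13.49% + 5% = 45.146%.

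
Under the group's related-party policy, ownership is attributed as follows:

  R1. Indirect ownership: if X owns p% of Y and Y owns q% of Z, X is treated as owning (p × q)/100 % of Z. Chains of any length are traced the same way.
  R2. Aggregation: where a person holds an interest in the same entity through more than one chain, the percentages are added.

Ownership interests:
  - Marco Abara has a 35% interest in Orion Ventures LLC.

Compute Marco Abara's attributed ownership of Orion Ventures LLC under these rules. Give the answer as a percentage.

35%

Direct interest in Orion Ventures LLC: 35%.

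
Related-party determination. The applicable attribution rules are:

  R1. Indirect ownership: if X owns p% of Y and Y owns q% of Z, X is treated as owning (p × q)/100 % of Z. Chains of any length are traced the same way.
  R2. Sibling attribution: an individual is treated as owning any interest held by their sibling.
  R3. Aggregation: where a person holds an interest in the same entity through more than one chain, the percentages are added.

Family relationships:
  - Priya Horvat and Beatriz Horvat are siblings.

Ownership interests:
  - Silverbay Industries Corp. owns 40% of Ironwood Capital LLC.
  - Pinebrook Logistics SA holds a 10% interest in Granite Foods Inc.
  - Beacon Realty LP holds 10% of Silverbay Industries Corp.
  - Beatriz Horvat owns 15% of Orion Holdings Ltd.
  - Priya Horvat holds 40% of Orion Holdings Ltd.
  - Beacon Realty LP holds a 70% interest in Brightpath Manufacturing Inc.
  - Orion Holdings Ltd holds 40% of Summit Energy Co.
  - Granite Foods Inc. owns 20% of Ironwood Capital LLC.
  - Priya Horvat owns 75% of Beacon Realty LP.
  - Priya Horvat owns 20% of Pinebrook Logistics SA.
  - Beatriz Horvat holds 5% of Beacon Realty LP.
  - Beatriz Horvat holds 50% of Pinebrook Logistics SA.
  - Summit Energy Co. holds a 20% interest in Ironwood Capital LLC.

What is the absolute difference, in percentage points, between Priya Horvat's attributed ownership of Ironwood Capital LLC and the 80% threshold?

71

By sibling attribution (R2), Priya Horvat is treated as also owning Beatriz Horvat's interest in Beacon Realty LP, giving 75% + 5% = 80%.
By sibling attribution (R2), Priya Horvat is treated as also owning Beatriz Horvat's interest in Pinebrook Logistics SA, giving 20% + 50% = 70%.
By sibling attribution (R2), Priya Horvat is treated as also owning Beatriz Horvat's interest in Orion Holdings Ltd, giving 40% + 15% = 55%.
Chain via Beacon Realty LP → Silverbay Industries Corp. (R1): 80% × 10% × 40% = 3.2% of Ironwood Capital LLC.
Chain via Pinebrook Logistics SA → Granite Foods Inc. (R1): 70% × 10% × 20% = 1.4% of Ironwood Capital LLC.
Chain via Orion Holdings Ltd → Summit Energy Co. (R1): 55% × 40% × 20% = 4.4% of Ironwood Capital LLC.
Aggregating (R3): 3.2% + 1.4% + 4.4% = 9%.
9% falls short of the 80% threshold by 71 percentage points.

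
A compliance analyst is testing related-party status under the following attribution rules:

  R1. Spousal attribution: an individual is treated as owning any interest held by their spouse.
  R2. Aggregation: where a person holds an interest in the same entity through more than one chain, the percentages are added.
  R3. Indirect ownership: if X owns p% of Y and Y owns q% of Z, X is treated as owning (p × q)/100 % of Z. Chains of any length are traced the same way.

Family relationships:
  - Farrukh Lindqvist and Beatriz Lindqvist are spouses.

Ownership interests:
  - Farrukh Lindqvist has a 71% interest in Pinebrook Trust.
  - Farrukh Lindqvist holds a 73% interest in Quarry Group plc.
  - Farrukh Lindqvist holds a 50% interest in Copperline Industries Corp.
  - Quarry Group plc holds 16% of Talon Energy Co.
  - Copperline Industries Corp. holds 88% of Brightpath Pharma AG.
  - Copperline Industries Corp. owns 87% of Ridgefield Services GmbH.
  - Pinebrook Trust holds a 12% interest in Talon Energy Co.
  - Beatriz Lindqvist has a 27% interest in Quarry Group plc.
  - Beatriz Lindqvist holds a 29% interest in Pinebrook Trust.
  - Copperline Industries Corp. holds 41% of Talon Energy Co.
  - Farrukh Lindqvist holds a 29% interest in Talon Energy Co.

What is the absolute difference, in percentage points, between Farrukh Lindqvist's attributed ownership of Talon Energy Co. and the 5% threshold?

By spousal attribution (R1), Farrukh Lindqvist is treated as also owning Beatriz Lindqvist's interest in Quarry Group plc, giving 73% + 27% = 100%.
By spousal attribution (R1), Farrukh Lindqvist is treated as also owning Beatriz Lindqvist's interest in Pinebrook Trust, giving 71% + 29% = 100%.
Chain via Quarry Group plc (R3): 100% × 16% = 16% of Talon Energy Co.
Chain via Pinebrook Trust (R3): 100% × 12% = 12% of Talon Energy Co.
Chain via Copperline Industries Corp. (R3): 50% × 41% = 20.5% of Talon Energy Co.
Direct interest in Talon Energy Co: 29%.
Aggregating (R2): 16% + 12% + 20.5% + 29% = 77.5%.
77.5% exceeds the 5% threshold by 72.5 percentage points.

72.5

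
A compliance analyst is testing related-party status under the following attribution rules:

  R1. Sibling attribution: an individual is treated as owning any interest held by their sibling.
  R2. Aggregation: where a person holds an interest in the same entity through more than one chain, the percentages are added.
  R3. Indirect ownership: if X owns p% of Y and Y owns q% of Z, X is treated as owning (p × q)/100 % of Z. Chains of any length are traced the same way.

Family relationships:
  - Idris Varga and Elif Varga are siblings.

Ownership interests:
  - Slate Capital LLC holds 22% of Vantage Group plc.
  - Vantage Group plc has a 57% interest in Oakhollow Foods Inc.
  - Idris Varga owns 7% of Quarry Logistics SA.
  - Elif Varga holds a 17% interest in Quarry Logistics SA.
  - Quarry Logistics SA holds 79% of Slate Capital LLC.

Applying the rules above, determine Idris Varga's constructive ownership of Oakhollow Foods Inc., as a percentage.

By sibling attribution (R1), Idris Varga is treated as also owning Elif Varga's interest in Quarry Logistics SA, giving 7% + 17% = 24%.
Chain via Quarry Logistics SA → Slate Capital LLC → Vantage Group plc (R3): 24% × 79% × 22% × 57% = 2.377584% of Oakhollow Foods Inc.

2.377584%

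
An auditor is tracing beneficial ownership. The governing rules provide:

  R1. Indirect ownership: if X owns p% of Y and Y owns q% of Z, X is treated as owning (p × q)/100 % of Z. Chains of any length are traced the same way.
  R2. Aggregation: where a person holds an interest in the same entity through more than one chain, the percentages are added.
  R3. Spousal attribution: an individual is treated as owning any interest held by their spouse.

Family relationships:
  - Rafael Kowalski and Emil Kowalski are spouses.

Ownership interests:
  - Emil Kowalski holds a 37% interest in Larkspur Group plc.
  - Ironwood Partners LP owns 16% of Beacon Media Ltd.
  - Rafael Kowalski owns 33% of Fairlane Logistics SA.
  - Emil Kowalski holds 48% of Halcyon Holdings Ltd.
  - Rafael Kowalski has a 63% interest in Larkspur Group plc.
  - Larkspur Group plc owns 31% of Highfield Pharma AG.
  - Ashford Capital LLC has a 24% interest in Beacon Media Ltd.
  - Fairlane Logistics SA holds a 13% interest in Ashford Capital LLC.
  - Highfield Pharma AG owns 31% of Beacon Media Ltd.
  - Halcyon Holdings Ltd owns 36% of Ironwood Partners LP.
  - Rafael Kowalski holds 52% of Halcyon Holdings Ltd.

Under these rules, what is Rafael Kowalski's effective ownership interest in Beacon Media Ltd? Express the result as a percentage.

By spousal attribution (R3), Rafael Kowalski is treated as also owning Emil Kowalski's interest in Larkspur Group plc, giving 63% + 37% = 100%.
By spousal attribution (R3), Rafael Kowalski is treated as also owning Emil Kowalski's interest in Halcyon Holdings Ltd, giving 52% + 48% = 100%.
Chain via Larkspur Group plc → Highfield Pharma AG (R1): 100% × 31% × 31% = 9.61% of Beacon Media Ltd.
Chain via Halcyon Holdings Ltd → Ironwood Partners LP (R1): 100% × 36% × 16% = 5.76% of Beacon Media Ltd.
Chain via Fairlane Logistics SA → Ashford Capital LLC (R1): 33% × 13% × 24% = 1.0296% of Beacon Media Ltd.
Aggregating (R2): 9.61% + 5.76% + 1.0296% = 16.3996%.

16.3996%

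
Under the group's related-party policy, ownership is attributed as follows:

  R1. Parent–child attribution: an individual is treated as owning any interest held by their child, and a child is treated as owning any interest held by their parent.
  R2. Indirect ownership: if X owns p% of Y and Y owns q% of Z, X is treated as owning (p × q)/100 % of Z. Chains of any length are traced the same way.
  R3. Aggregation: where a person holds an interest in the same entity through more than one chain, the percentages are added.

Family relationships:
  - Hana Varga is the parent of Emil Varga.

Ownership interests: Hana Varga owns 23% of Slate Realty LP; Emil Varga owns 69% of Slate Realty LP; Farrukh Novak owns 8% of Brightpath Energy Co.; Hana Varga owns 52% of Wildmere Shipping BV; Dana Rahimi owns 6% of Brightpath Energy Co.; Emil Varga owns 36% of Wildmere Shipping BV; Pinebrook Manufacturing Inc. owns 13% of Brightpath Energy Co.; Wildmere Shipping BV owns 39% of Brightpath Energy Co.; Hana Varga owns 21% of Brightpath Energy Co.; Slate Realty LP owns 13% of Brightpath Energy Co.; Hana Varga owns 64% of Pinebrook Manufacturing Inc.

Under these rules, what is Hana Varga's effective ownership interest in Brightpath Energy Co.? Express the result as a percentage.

By parent–child attribution (R1), Hana Varga is treated as also owning Emil Varga's interest in Wildmere Shipping BV, giving 52% + 36% = 88%.
By parent–child attribution (R1), Hana Varga is treated as also owning Emil Varga's interest in Slate Realty LP, giving 23% + 69% = 92%.
Chain via Pinebrook Manufacturing Inc. (R2): 64% × 13% = 8.32% of Brightpath Energy Co.
Chain via Wildmere Shipping BV (R2): 88% × 39% = 34.32% of Brightpath Energy Co.
Chain via Slate Realty LP (R2): 92% × 13% = 11.96% of Brightpath Energy Co.
Direct interest in Brightpath Energy Co: 21%.
Aggregating (R3): 8.32% + 34.32% + 11.96% + 21% = 75.6%.

75.6%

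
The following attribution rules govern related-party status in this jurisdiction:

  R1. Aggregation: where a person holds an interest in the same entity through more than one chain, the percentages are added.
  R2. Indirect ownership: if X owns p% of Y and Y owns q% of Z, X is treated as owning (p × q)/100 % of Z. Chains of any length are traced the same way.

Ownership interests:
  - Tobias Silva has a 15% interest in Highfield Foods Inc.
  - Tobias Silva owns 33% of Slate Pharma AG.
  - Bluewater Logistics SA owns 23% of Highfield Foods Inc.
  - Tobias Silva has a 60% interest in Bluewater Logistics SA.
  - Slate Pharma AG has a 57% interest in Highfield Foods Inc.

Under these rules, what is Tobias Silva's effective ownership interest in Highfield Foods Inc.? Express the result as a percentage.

47.61%

Chain via Slate Pharma AG (R2): 33% × 57% = 18.81% of Highfield Foods Inc.
Chain via Bluewater Logistics SA (R2): 60% × 23% = 13.8% of Highfield Foods Inc.
Direct interest in Highfield Foods Inc: 15%.
Aggregating (R1): 18.81% + 13.8% + 15% = 47.61%.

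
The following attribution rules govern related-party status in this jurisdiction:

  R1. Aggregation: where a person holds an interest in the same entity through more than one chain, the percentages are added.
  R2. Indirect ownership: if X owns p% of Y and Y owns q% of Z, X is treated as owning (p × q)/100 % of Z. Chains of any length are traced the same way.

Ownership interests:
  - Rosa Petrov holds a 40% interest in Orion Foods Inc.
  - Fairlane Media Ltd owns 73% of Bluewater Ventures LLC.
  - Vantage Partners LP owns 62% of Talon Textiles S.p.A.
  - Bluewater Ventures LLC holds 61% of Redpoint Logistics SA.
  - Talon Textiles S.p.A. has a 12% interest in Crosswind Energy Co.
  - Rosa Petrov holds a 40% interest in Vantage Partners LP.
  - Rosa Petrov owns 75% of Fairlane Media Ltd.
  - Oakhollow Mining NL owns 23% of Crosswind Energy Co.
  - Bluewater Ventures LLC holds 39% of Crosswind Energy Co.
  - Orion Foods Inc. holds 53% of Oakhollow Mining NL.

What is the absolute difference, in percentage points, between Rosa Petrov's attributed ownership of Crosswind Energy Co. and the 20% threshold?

Chain via Fairlane Media Ltd → Bluewater Ventures LLC (R2): 75% × 73% × 39% = 21.3525% of Crosswind Energy Co.
Chain via Vantage Partners LP → Talon Textiles S.p.A. (R2): 40% × 62% × 12% = 2.976% of Crosswind Energy Co.
Chain via Orion Foods Inc. → Oakhollow Mining NL (R2): 40% × 53% × 23% = 4.876% of Crosswind Energy Co.
Aggregating (R1): 21.3525% + 2.976% + 4.876% = 29.2045%.
29.2045% exceeds the 20% threshold by 9.2045 percentage points.

9.2045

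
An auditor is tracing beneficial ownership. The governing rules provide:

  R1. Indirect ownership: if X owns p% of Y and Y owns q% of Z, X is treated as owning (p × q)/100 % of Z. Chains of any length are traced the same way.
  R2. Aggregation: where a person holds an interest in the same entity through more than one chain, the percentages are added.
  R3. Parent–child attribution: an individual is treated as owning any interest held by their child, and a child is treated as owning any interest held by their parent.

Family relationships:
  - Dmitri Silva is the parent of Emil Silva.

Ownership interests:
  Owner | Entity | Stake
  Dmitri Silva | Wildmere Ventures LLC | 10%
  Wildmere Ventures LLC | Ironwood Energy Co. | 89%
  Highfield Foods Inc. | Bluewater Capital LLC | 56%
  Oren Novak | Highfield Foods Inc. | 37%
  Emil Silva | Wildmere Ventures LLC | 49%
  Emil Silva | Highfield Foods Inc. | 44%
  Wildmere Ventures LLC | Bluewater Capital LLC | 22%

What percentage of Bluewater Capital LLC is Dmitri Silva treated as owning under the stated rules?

37.62%

By parent–child attribution (R3), Dmitri Silva is treated as also owning Emil Silva's interest in Wildmere Ventures LLC, giving 10% + 49% = 59%.
By parent–child attribution (R3), Dmitri Silva is treated as owning Emil Silva's 44% interest in Highfield Foods Inc.
Chain via Wildmere Ventures LLC (R1): 59% × 22% = 12.98% of Bluewater Capital LLC.
Chain via Highfield Foods Inc. (R1): 44% × 56% = 24.64% of Bluewater Capital LLC.
Aggregating (R2): 12.98% + 24.64% = 37.62%.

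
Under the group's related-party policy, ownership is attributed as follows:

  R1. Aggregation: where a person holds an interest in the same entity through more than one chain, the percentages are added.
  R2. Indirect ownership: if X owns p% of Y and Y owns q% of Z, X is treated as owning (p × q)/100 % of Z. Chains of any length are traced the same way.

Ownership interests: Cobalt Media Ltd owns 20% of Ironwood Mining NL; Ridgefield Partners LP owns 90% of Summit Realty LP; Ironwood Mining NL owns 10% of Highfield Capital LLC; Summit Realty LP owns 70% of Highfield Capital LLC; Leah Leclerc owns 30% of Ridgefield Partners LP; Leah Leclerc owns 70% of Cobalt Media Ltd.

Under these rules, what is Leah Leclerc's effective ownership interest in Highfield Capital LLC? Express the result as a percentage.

20.3%

Chain via Ridgefield Partners LP → Summit Realty LP (R2): 30% × 90% × 70% = 18.9% of Highfield Capital LLC.
Chain via Cobalt Media Ltd → Ironwood Mining NL (R2): 70% × 20% × 10% = 1.4% of Highfield Capital LLC.
Aggregating (R1): 18.9% + 1.4% = 20.3%.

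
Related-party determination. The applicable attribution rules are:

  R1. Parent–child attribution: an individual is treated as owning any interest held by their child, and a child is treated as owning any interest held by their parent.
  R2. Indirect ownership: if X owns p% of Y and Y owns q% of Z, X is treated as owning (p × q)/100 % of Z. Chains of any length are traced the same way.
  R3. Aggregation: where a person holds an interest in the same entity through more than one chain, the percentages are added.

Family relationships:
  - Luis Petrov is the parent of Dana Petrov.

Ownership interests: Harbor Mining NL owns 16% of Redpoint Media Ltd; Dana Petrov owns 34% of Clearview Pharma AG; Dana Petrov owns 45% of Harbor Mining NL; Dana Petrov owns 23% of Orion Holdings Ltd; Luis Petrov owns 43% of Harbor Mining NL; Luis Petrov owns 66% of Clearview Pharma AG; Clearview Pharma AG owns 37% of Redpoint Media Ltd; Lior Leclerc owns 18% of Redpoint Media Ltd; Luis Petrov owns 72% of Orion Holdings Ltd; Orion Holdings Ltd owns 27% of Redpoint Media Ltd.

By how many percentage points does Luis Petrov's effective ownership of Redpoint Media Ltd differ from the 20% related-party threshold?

By parent–child attribution (R1), Luis Petrov is treated as also owning Dana Petrov's interest in Harbor Mining NL, giving 43% + 45% = 88%.
By parent–child attribution (R1), Luis Petrov is treated as also owning Dana Petrov's interest in Clearview Pharma AG, giving 66% + 34% = 100%.
By parent–child attribution (R1), Luis Petrov is treated as also owning Dana Petrov's interest in Orion Holdings Ltd, giving 72% + 23% = 95%.
Chain via Harbor Mining NL (R2): 88% × 16% = 14.08% of Redpoint Media Ltd.
Chain via Clearview Pharma AG (R2): 100% × 37% = 37% of Redpoint Media Ltd.
Chain via Orion Holdings Ltd (R2): 95% × 27% = 25.65% of Redpoint Media Ltd.
Aggregating (R3): 14.08% + 37% + 25.65% = 76.73%.
76.73% exceeds the 20% threshold by 56.73 percentage points.

56.73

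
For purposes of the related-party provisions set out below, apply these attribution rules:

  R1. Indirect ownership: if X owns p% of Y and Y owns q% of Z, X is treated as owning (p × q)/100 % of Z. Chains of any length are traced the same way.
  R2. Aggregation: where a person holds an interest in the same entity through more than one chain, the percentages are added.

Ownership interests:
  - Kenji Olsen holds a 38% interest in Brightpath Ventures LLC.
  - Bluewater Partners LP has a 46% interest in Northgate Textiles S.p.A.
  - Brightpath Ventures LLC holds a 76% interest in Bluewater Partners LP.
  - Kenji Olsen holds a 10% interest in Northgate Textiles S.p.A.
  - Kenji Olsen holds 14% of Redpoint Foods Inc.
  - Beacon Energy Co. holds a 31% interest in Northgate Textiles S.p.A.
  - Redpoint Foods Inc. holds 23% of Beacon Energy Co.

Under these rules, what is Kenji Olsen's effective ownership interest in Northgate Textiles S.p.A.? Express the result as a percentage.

Chain via Brightpath Ventures LLC → Bluewater Partners LP (R1): 38% × 76% × 46% = 13.2848% of Northgate Textiles S.p.A.
Chain via Redpoint Foods Inc. → Beacon Energy Co. (R1): 14% × 23% × 31% = 0.9982% of Northgate Textiles S.p.A.
Direct interest in Northgate Textiles S.p.A: 10%.
Aggregating (R2): 13.2848% + 0.9982% + 10% = 24.283%.

24.283%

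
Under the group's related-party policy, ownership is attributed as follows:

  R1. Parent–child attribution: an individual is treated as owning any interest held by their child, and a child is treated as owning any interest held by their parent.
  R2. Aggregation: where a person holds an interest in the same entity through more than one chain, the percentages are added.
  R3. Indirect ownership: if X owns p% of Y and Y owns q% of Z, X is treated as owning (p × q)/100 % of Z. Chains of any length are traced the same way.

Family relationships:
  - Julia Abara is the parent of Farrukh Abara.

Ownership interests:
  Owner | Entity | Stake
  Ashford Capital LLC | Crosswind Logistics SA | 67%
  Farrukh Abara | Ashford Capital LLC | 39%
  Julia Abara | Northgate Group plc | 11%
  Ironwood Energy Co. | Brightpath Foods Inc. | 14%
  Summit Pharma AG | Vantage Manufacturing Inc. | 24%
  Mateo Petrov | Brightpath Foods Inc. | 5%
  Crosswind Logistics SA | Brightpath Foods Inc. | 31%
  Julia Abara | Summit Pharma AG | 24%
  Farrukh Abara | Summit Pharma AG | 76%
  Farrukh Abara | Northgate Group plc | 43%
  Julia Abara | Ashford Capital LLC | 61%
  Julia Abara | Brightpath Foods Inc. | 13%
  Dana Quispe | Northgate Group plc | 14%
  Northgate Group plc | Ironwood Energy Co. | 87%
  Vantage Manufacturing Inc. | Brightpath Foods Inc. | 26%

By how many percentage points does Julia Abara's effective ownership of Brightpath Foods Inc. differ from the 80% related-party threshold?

33.4128

By parent–child attribution (R1), Julia Abara is treated as also owning Farrukh Abara's interest in Summit Pharma AG, giving 24% + 76% = 100%.
By parent–child attribution (R1), Julia Abara is treated as also owning Farrukh Abara's interest in Ashford Capital LLC, giving 61% + 39% = 100%.
By parent–child attribution (R1), Julia Abara is treated as also owning Farrukh Abara's interest in Northgate Group plc, giving 11% + 43% = 54%.
Chain via Summit Pharma AG → Vantage Manufacturing Inc. (R3): 100% × 24% × 26% = 6.24% of Brightpath Foods Inc.
Chain via Ashford Capital LLC → Crosswind Logistics SA (R3): 100% × 67% × 31% = 20.77% of Brightpath Foods Inc.
Chain via Northgate Group plc → Ironwood Energy Co. (R3): 54% × 87% × 14% = 6.5772% of Brightpath Foods Inc.
Direct interest in Brightpath Foods Inc: 13%.
Aggregating (R2): 6.24% + 20.77% + 6.5772% + 13% = 46.5872%.
46.5872% falls short of the 80% threshold by 33.4128 percentage points.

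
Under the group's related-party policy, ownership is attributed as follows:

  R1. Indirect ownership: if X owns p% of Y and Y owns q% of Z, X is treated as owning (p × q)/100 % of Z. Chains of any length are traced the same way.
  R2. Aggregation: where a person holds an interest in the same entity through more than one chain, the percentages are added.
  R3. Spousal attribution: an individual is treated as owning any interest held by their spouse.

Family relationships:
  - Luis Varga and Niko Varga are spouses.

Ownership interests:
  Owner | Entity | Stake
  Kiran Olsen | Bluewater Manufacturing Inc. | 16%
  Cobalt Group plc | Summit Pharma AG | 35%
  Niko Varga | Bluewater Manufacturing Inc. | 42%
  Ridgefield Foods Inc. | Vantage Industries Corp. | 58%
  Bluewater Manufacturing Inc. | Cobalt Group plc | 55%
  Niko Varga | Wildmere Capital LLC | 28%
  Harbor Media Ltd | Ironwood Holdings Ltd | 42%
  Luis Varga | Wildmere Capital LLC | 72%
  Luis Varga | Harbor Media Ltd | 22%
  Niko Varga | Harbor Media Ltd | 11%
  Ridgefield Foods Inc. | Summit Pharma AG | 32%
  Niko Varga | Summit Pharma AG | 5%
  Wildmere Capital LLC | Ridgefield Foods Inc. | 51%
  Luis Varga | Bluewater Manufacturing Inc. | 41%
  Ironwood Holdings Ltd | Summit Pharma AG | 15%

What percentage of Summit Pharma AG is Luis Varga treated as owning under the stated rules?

By spousal attribution (R3), Luis Varga is treated as also owning Niko Varga's interest in Harbor Media Ltd, giving 22% + 11% = 33%.
By spousal attribution (R3), Luis Varga is treated as also owning Niko Varga's interest in Bluewater Manufacturing Inc, giving 41% + 42% = 83%.
By spousal attribution (R3), Luis Varga is treated as also owning Niko Varga's interest in Wildmere Capital LLC, giving 72% + 28% = 100%.
By spousal attribution (R3), Luis Varga is treated as owning Niko Varga's 5% interest in Summit Pharma AG.
Chain via Harbor Media Ltd → Ironwood Holdings Ltd (R1): 33% × 42% × 15% = 2.079% of Summit Pharma AG.
Chain via Bluewater Manufacturing Inc. → Cobalt Group plc (R1): 83% × 55% × 35% = 15.9775% of Summit Pharma AG.
Chain via Wildmere Capital LLC → Ridgefield Foods Inc. (R1): 100% × 51% × 32% = 16.32% of Summit Pharma AG.
Direct interest in Summit Pharma AG: 5%.
Aggregating (R2): 2.079% + 15.9775% + 16.32% + 5% = 39.3765%.

39.3765%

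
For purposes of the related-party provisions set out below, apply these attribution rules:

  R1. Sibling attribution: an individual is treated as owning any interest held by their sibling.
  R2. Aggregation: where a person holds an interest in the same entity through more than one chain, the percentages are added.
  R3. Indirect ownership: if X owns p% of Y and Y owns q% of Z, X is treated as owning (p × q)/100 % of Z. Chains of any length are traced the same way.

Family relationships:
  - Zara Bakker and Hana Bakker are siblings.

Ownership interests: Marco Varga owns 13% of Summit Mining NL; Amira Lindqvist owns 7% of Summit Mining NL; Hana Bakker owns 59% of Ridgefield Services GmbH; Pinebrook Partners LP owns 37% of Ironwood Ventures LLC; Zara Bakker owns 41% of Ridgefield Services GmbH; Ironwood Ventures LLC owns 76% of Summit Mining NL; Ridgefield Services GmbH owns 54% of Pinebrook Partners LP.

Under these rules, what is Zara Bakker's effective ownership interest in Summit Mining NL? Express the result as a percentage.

15.1848%

By sibling attribution (R1), Zara Bakker is treated as also owning Hana Bakker's interest in Ridgefield Services GmbH, giving 41% + 59% = 100%.
Chain via Ridgefield Services GmbH → Pinebrook Partners LP → Ironwood Ventures LLC (R3): 100% × 54% × 37% × 76% = 15.1848% of Summit Mining NL.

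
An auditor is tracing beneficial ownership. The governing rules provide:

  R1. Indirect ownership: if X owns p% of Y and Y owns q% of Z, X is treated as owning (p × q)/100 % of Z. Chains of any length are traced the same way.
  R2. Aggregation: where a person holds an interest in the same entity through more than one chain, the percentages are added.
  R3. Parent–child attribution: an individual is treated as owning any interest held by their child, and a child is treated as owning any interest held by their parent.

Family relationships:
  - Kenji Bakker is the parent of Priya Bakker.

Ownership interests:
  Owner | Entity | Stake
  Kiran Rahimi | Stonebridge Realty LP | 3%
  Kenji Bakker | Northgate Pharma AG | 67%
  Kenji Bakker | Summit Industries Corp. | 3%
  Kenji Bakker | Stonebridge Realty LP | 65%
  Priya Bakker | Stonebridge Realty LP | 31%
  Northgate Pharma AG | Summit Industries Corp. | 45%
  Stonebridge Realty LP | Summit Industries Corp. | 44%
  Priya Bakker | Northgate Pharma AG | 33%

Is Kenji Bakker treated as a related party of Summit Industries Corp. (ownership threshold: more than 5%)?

Yes

By parent–child attribution (R3), Kenji Bakker is treated as also owning Priya Bakker's interest in Stonebridge Realty LP, giving 65% + 31% = 96%.
By parent–child attribution (R3), Kenji Bakker is treated as also owning Priya Bakker's interest in Northgate Pharma AG, giving 67% + 33% = 100%.
Chain via Stonebridge Realty LP (R1): 96% × 44% = 42.24% of Summit Industries Corp.
Chain via Northgate Pharma AG (R1): 100% × 45% = 45% of Summit Industries Corp.
Direct interest in Summit Industries Corp: 3%.
Aggregating (R2): 42.24% + 45% + 3% = 90.24%.
90.24% exceeds the 5% threshold, so Kenji is a related party to Summit Industries Corp.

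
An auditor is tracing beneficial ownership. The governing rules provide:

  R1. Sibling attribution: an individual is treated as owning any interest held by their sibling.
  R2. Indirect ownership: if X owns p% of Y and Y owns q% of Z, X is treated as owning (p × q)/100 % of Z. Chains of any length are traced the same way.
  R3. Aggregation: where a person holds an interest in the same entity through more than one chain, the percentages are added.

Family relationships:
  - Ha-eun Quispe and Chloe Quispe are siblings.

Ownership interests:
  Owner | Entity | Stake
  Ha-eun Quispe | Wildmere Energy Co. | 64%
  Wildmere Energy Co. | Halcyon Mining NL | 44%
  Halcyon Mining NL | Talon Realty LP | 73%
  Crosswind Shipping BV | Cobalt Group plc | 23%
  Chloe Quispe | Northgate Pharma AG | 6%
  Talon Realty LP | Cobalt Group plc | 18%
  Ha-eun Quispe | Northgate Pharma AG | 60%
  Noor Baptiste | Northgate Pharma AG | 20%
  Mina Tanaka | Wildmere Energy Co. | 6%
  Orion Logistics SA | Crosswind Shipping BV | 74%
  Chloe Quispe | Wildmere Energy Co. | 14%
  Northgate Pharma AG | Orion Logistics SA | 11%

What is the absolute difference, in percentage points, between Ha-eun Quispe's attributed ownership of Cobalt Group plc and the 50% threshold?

By sibling attribution (R1), Ha-eun Quispe is treated as also owning Chloe Quispe's interest in Northgate Pharma AG, giving 60% + 6% = 66%.
By sibling attribution (R1), Ha-eun Quispe is treated as also owning Chloe Quispe's interest in Wildmere Energy Co, giving 64% + 14% = 78%.
Chain via Northgate Pharma AG → Orion Logistics SA → Crosswind Shipping BV (R2): 66% × 11% × 74% × 23% = 1.235652% of Cobalt Group plc.
Chain via Wildmere Energy Co. → Halcyon Mining NL → Talon Realty LP (R2): 78% × 44% × 73% × 18% = 4.509648% of Cobalt Group plc.
Aggregating (R3): 1.235652% + 4.509648% = 5.7453%.
5.7453% falls short of the 50% threshold by 44.2547 percentage points.

44.2547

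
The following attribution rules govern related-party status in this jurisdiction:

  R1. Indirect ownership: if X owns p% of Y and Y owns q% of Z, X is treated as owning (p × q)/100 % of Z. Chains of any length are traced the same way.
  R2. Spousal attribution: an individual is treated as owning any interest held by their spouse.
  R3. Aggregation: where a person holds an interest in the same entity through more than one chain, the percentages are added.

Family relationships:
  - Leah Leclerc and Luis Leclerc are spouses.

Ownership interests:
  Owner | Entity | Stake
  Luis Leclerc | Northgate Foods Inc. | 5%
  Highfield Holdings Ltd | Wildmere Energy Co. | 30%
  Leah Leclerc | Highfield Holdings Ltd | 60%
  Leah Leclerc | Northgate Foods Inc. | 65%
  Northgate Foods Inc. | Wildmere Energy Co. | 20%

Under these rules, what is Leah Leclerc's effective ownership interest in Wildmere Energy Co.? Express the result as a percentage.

By spousal attribution (R2), Leah Leclerc is treated as also owning Luis Leclerc's interest in Northgate Foods Inc, giving 65% + 5% = 70%.
Chain via Northgate Foods Inc. (R1): 70% × 20% = 14% of Wildmere Energy Co.
Chain via Highfield Holdings Ltd (R1): 60% × 30% = 18% of Wildmere Energy Co.
Aggregating (R3): 14% + 18% = 32%.

32%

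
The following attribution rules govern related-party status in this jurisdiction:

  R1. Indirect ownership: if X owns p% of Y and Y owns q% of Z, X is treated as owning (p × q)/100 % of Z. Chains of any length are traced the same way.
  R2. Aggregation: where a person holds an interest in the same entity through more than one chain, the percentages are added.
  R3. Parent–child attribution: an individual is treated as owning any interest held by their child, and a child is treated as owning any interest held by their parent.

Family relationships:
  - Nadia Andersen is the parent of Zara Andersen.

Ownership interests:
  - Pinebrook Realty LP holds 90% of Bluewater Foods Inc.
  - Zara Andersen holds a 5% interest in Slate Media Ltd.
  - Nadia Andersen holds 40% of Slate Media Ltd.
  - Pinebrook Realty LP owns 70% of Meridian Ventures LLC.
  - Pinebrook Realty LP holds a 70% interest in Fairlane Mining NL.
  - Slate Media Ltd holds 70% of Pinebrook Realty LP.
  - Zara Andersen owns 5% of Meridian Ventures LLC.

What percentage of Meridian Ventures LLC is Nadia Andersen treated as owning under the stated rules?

27.05%

By parent–child attribution (R3), Nadia Andersen is treated as also owning Zara Andersen's interest in Slate Media Ltd, giving 40% + 5% = 45%.
By parent–child attribution (R3), Nadia Andersen is treated as owning Zara Andersen's 5% interest in Meridian Ventures LLC.
Chain via Slate Media Ltd → Pinebrook Realty LP (R1): 45% × 70% × 70% = 22.05% of Meridian Ventures LLC.
Direct interest in Meridian Ventures LLC: 5%.
Aggregating (R2): 22.05% + 5% = 27.05%.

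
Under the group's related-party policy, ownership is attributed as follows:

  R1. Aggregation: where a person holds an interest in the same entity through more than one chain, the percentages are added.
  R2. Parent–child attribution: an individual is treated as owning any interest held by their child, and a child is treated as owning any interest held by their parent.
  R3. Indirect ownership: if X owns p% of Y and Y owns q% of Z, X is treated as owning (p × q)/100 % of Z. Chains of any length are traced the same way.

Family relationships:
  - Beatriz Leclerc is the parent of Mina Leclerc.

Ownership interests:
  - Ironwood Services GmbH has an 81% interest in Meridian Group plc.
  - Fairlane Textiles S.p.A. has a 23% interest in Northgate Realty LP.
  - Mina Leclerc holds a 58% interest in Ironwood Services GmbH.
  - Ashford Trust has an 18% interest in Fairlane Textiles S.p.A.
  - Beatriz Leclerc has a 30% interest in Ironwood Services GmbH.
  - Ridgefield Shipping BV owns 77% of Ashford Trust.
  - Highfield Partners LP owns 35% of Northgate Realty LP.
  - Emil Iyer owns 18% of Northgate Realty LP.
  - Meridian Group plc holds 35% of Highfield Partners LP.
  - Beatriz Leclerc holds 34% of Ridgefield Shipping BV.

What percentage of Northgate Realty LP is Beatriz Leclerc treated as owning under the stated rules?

By parent–child attribution (R2), Beatriz Leclerc is treated as also owning Mina Leclerc's interest in Ironwood Services GmbH, giving 30% + 58% = 88%.
Chain via Ironwood Services GmbH → Meridian Group plc → Highfield Partners LP (R3): 88% × 81% × 35% × 35% = 8.7318% of Northgate Realty LP.
Chain via Ridgefield Shipping BV → Ashford Trust → Fairlane Textiles S.p.A. (R3): 34% × 77% × 18% × 23% = 1.083852% of Northgate Realty LP.
Aggregating (R1): 8.7318% + 1.083852% = 9.815652%.

9.815652%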